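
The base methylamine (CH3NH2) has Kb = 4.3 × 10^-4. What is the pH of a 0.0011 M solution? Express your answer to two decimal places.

CH3NH2 + H2O ⇌ CH3NH3+ + OH-
From the ICE table, Kb = x²/(0.0011 − x) = 4.3 × 10^-4.
x is not negligible relative to C₀; solve x² + 0.00043·x − 4.73e-07 = 0.
x = (−Kb + √(Kb² + 4·Kb·C₀))/2 = 5.06 × 10^-4 M
pOH = −log(5.06 × 10^-4) = 3.30; pH = 14.00 − 3.30 = 10.70

pH = 10.70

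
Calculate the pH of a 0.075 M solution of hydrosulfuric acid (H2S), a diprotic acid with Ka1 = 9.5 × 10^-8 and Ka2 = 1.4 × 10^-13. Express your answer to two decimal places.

Ka1 ≫ Ka2, so treat the first dissociation as the only significant source of H+.
Ka1 = x²/(0.075 − x) = 9.5 × 10^-8
x ≈ √(9.5 × 10^-8 × 0.075) = 8.44 × 10^-5 M
pH = −log(8.44 × 10^-5) = 4.07

pH = 4.07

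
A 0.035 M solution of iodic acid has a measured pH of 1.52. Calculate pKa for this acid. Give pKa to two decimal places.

pKa = 0.72

[H+] = 10^(-1.52) = 3.02 × 10^-2 M
At equilibrium [HA] = 0.035 − 3.02 × 10^-2 = 4.80 × 10^-3 M
Ka = [H+][A-]/[HA] = (3.02 × 10^-2)² / 4.80 × 10^-3 = 1.90 × 10^-1
pKa = -log(1.90 × 10^-1) = 0.72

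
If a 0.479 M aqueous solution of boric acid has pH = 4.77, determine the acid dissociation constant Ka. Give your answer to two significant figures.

[H+] = 10^(-4.77) = 1.70 × 10^-5 M
At equilibrium [HA] = 0.479 − 1.70 × 10^-5 = 4.79 × 10^-1 M
Ka = [H+][A-]/[HA] = (1.70 × 10^-5)² / 4.79 × 10^-1 = 6.0 × 10^-10

Ka = 6.0 × 10^-10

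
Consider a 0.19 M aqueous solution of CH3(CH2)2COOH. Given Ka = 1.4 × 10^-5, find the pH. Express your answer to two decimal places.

CH3(CH2)2COOH ⇌ CH3(CH2)2COO- + H+
From the ICE table, Ka = x²/(0.19 − x) = 1.4 × 10^-5.
Since Ka ≪ C₀, x ≈ √(Ka·C₀) = 1.63 × 10^-3 M.
pH = −log[H+] = −log(1.63 × 10^-3) = 2.79

pH = 2.79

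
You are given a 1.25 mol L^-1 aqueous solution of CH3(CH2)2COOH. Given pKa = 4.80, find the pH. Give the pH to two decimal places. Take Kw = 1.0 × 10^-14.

CH3(CH2)2COOH ⇌ CH3(CH2)2COO- + H+
Ka = 10^(−4.80) = 1.58 × 10^-5
Ka = [H+]²/(1.25 − [H+]) = 1.58 × 10^-5
Assume [H+] ≪ 1.25: [H+] ≈ √(1.58 × 10^-5 × 1.25) = 4.44 × 10^-3 M
pH = −log(4.44 × 10^-3) = 2.35

pH = 2.35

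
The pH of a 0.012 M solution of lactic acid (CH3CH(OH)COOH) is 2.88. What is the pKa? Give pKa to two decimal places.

pKa = 3.79

[H+] = 10^(-2.88) = 1.32 × 10^-3 M
At equilibrium [HA] = 0.012 − 1.32 × 10^-3 = 1.07 × 10^-2 M
Ka = [H+][A-]/[HA] = (1.32 × 10^-3)² / 1.07 × 10^-2 = 1.63 × 10^-4
pKa = -log(1.63 × 10^-4) = 3.79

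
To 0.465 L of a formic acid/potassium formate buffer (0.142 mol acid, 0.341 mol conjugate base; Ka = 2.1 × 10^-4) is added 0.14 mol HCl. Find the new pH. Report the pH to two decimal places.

pH = 3.53

After neutralization: n(HCOOH) = 0.282 mol, n(HCOO-) = 0.201 mol.
pKa = −log(2.1 × 10^-4) = 3.678
Henderson–Hasselbalch with mole ratio 0.201/0.282: pH = 3.678 + (-0.147)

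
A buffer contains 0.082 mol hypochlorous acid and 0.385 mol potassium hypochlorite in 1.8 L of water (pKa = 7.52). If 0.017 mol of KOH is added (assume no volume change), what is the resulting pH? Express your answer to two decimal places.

After neutralization: n(HOCl) = 0.065 mol, n(OCl-) = 0.402 mol.
pH = pKa + log(n_OCl-/n_HOCl) = 7.52 + log(0.402/0.065) = 7.52 + (+0.791)

pH = 8.31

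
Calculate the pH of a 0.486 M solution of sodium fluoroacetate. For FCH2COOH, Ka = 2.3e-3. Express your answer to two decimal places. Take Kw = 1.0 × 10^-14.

pH = 8.16

FCH2COO- is the conjugate base of the weak acid FCH2COOH.
Kb = Kw/Ka = 1.0×10^-14 / 2.3 × 10^-3 = 4.35 × 10^-12
Kb = x²/(0.486 − x) = 4.35 × 10^-12
Assume x ≪ 0.486: x ≈ √(4.35 × 10^-12 × 0.486) = 1.45 × 10^-6 M
Check: 0.0003% ionized — well under 5%, approximation valid.
pOH = 5.84, so pH = 14.00 − pOH = 8.16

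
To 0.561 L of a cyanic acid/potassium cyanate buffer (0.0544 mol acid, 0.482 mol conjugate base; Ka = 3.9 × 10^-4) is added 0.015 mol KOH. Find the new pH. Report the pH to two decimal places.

OH- converts HOCN to OCN-: HOCN → 0.0394 mol, OCN- → 0.497 mol.
pKa = −log(3.9 × 10^-4) = 3.409
pH = pKa + log(n_OCN-/n_HOCN) = 3.409 + log(0.497/0.0394) = 3.409 + (+1.101)

pH = 4.51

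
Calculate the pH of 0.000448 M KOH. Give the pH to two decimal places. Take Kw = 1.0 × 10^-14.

pH = 10.65

KOH is a strong base; [OH-] = 0.000448 M.
pOH = -log(0.000448) = 3.35
pH = 14.00 - 3.35 = 10.65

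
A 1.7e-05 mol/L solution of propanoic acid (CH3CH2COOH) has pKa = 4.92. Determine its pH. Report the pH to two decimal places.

CH3CH2COOH ⇌ CH3CH2COO- + H+
Ka = 10^(−4.92) = 1.20 × 10^-5
Ka = [H+]²/(1.7e-05 − [H+]) = 1.20 × 10^-5
Here C₀/Ka ≈ 1.42, so the small-[H+] approximation fails. Use the quadratic:
[H+] = (−Ka + √(Ka² + 4·Ka·C₀))/2 = 9.49 × 10^-6 M
pH = −log[H+] = −log(9.49 × 10^-6) = 5.02

pH = 5.02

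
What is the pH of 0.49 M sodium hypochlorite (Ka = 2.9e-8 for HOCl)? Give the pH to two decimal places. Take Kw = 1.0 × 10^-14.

OCl- is the conjugate base of the weak acid HOCl.
Kb = Kw/Ka = 1.0×10^-14 / 2.9 × 10^-8 = 3.45 × 10^-7
Let x = [OH-] at equilibrium. Kb = x²/(0.49 − x).
Neglecting x in the denominator: x = √(3.45 × 10^-7 × 0.49) = 4.11 × 10^-4 M
Check: 0.084% ionized — well under 5%, approximation valid.
pOH = 3.39, so pH = 14.00 − pOH = 10.61

pH = 10.61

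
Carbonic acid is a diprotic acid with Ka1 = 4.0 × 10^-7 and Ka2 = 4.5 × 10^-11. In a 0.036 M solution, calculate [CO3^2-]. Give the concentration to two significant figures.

First ionization gives [H+] ≈ [HCO3-] = 1.20 × 10^-4 M.
Second step: Ka2 = [H+][CO3^2-]/[HCO3-] ≈ [CO3^2-] (since [H+] ≈ [HCO3-]).
So [CO3^2-] ≈ Ka2.

4.5 × 10^-11 M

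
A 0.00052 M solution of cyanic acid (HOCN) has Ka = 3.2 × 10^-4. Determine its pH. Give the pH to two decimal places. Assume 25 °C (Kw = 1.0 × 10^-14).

pH = 3.56

HOCN ⇌ OCN- + H+
From the ICE table, Ka = x²/(0.00052 − x) = 3.2 × 10^-4.
x is not negligible relative to C₀; solve x² + 0.00032·x − 1.66e-07 = 0.
x = (−Ka + √(Ka² + 4·Ka·C₀))/2 = 2.78 × 10^-4 M
pH = −log[H+] = −log(2.78 × 10^-4) = 3.56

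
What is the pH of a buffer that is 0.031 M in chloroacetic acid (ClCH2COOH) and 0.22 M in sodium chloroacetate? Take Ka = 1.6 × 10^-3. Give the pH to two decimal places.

pKa = −log(1.6 × 10^-3) = 2.796
Henderson–Hasselbalch: pH = pKa + log([ClCH2COO-]/[ClCH2COOH]) = 2.796 + log(0.22/0.031)
pH = 2.796 + (+0.851) = 3.65

pH = 3.65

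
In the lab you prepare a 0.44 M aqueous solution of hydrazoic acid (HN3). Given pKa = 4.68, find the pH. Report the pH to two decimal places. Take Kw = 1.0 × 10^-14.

HN3 ⇌ N3- + H+
Ka = 10^(−4.68) = 2.09 × 10^-5
Let x = [H+] at equilibrium. Ka = x²/(0.44 − x).
Assume x ≪ 0.44: x ≈ √(2.09 × 10^-5 × 0.44) = 3.03 × 10^-3 M
(x/C₀ = 0.69% < 5%, so the approximation holds.)
pH = −log(3.03 × 10^-3) = 2.52

pH = 2.52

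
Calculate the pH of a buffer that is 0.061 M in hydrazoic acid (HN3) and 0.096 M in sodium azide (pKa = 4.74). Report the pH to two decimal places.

Using pH = pKa + log([base]/[acid]) with [base]/[acid] = 0.096/0.061:
pH = 4.74 + (+0.197) = 4.94

pH = 4.94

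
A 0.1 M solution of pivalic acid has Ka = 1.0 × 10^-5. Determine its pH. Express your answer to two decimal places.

pH = 3.00

(CH3)3CCOOH ⇌ (CH3)3CCOO- + H+
From the ICE table, Ka = [H+]²/(0.1 − [H+]) = 1.0 × 10^-5.
Since Ka ≪ C₀, [H+] ≈ √(Ka·C₀) = 1.00 × 10^-3 M.
([H+]/C₀ = 1% < 5%, so the approximation holds.)
pH = −log(1.00 × 10^-3) = 3.00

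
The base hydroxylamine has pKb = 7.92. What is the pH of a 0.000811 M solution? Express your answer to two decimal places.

NH2OH + H2O ⇌ NH3OH+ + OH-
Kb = 10^(−7.92) = 1.20 × 10^-8
From the ICE table, Kb = [OH-]²/(0.000811 − [OH-]) = 1.20 × 10^-8.
Assume [OH-] ≪ 0.000811: [OH-] ≈ √(1.20 × 10^-8 × 0.000811) = 3.12 × 10^-6 M
pOH = 5.51, so pH = 14.00 − pOH = 8.49

pH = 8.49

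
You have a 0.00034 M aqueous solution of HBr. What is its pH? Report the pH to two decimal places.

HBr is a strong acid and dissociates completely, so [H+] = 0.00034 M.
pH = -log(0.00034) = 3.47

pH = 3.47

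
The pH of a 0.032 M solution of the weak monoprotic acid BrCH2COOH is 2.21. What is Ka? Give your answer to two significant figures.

[H+] = 10^(-2.21) = 6.17 × 10^-3 M
At equilibrium [HA] = 0.032 − 6.17 × 10^-3 = 2.58 × 10^-2 M
Ka = [H+][A-]/[HA] = (6.17 × 10^-3)² / 2.58 × 10^-2 = 1.5 × 10^-3

Ka = 1.5 × 10^-3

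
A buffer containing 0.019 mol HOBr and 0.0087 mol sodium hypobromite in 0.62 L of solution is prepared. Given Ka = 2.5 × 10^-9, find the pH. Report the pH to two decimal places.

pH = 8.26

pKa = −log(2.5 × 10^-9) = 8.602
Henderson–Hasselbalch: pH = pKa + log([OBr-]/[HOBr]) = 8.602 + log(0.0087/0.019)
pH = 8.602 + (-0.339) = 8.26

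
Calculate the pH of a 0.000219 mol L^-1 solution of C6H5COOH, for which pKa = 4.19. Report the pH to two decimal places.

C6H5COOH ⇌ C6H5COO- + H+
Ka = 10^(−4.19) = 6.46 × 10^-5
Ka = [H+]²/(0.000219 − [H+]) = 6.46 × 10^-5
Here C₀/Ka ≈ 3.39, so the small-[H+] approximation fails. Use the quadratic:
[H+] = (−Ka + √(Ka² + 4·Ka·C₀))/2 = 9.10 × 10^-5 M
pH = −log(9.10 × 10^-5) = 4.04

pH = 4.04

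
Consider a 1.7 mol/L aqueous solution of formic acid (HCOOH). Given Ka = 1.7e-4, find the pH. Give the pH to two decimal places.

pH = 1.77

HCOOH ⇌ HCOO- + H+
From the ICE table, Ka = [H+]²/(1.7 − [H+]) = 1.7 × 10^-4.
Assume [H+] ≪ 1.7: [H+] ≈ √(1.7 × 10^-4 × 1.7) = 1.70 × 10^-2 M
Check: 1% ionized — well under 5%, approximation valid.
pH = −log[H+] = −log(1.70 × 10^-2) = 1.77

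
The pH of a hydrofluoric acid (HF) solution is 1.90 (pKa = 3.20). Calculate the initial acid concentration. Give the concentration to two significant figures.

C₀ = 2.6 × 10^-1 M

[H+] = 10^(-1.90) = 1.26 × 10^-2 M = x
Ka = 10^(−3.20) = 6.31 × 10^-4
Ka = x²/(C₀ − x) ⇒ C₀ = x + x²/Ka
C₀ = 1.26 × 10^-2 + (1.26 × 10^-2)²/(6.31 × 10^-4) = 2.64 × 10^-1 M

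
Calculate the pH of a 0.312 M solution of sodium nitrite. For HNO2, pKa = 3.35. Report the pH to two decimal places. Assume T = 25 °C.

NO2- is the conjugate base of the weak acid HNO2.
Ka = 10^(−3.35) = 4.47 × 10^-4
Kb = Kw/Ka = 1.0×10^-14 / 4.47 × 10^-4 = 2.24 × 10^-11
Kb = [OH-]²/(0.312 − [OH-]) = 2.24 × 10^-11
Since Kb ≪ C₀, [OH-] ≈ √(Kb·C₀) = 2.64 × 10^-6 M.
Check: 0.00085% ionized — well under 5%, approximation valid.
pOH = 5.58, so pH = 14.00 − pOH = 8.42

pH = 8.42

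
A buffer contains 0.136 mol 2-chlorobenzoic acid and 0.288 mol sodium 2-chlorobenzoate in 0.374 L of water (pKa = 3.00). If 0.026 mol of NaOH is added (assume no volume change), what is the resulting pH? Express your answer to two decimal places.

After neutralization: n(ClC6H4COOH) = 0.11 mol, n(ClC6H4COO-) = 0.314 mol.
Henderson–Hasselbalch with mole ratio 0.314/0.11: pH = 3.00 + (+0.456)

pH = 3.46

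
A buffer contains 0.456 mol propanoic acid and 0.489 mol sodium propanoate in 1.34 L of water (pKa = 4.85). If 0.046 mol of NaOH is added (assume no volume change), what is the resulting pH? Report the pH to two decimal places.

pH = 4.97

After neutralization: n(CH3CH2COOH) = 0.41 mol, n(CH3CH2COO-) = 0.535 mol.
pH = pKa + log([A⁻]/[HA]) = 4.85 + log(0.535/0.41) = 4.85 +0.116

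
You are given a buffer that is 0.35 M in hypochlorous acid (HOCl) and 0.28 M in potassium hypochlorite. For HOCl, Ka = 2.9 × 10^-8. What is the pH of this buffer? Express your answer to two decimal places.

pKa = −log(2.9 × 10^-8) = 7.538
pH = pKa + log([A⁻]/[HA]) = 7.538 + log(0.28/0.35)
pH = 7.538 + (-0.097) = 7.44

pH = 7.44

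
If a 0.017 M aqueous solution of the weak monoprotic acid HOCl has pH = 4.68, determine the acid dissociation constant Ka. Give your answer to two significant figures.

Ka = 2.6 × 10^-8

[H+] = 10^(-4.68) = 2.09 × 10^-5 M
At equilibrium [HA] = 0.017 − 2.09 × 10^-5 = 1.70 × 10^-2 M
Ka = [H+][A-]/[HA] = (2.09 × 10^-5)² / 1.70 × 10^-2 = 2.6 × 10^-8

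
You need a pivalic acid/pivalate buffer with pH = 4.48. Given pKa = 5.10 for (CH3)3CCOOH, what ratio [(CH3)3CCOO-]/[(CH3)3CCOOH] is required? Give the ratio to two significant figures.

ratio = 0.24

pH = pKa + log(r) ⇒ log(r) = 4.48 − 5.10 = -0.62
r = [(CH3)3CCOO-]/[(CH3)3CCOOH] = 10^(-0.62) = 0.24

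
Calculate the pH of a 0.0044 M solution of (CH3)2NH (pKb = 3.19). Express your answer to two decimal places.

(CH3)2NH + H2O ⇌ (CH3)2NH2+ + OH-
Kb = 10^(−3.19) = 6.46 × 10^-4
Let x = [OH-] at equilibrium. Kb = x²/(0.0044 − x).
Here C₀/Kb ≈ 6.81, so the small-x approximation fails. Use the quadratic:
x = (−Kb + √(Kb² + 4·Kb·C₀))/2 = 1.39 × 10^-3 M
pOH = −log(1.39 × 10^-3) = 2.86; pH = 14.00 − 2.86 = 11.14

pH = 11.14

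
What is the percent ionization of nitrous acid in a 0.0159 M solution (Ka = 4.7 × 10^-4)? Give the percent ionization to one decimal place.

HNO2 ⇌ NO2- + H+; let x = [H+] at equilibrium.
Solve x² + 0.00047x − 7.47e-06 = 0 → x = 2.51 × 10^-3 M
% ionization = x/C₀ × 100% = 2.51 × 10^-3/0.0159 × 100% = 15.8%

15.8%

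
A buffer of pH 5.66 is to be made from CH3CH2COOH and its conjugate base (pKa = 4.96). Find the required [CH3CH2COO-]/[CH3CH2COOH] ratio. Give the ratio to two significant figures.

pH = pKa + log(r) ⇒ log(r) = 5.66 − 4.96 = +0.70
r = [CH3CH2COO-]/[CH3CH2COOH] = 10^(+0.70) = 5.01

ratio = 5.0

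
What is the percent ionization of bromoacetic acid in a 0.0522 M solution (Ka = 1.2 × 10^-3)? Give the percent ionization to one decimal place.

14.1%

BrCH2COOH ⇌ BrCH2COO- + H+; let x = [H+] at equilibrium.
Solve x² + 0.0012x − 6.26e-05 = 0 → x = 7.34 × 10^-3 M
Fraction ionized = 7.34 × 10^-3 / 0.0522 = 0.1406 → 14.1%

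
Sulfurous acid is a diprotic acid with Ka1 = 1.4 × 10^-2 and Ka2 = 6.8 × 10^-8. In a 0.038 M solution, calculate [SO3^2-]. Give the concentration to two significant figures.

6.8 × 10^-8 M

First ionization gives [H+] ≈ [HSO3-] = 1.71 × 10^-2 M.
Second step: Ka2 = [H+][SO3^2-]/[HSO3-] ≈ [SO3^2-] (since [H+] ≈ [HSO3-]).
So [SO3^2-] ≈ Ka2.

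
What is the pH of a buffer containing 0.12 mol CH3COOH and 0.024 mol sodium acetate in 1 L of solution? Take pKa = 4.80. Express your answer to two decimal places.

pH = pKa + log([A⁻]/[HA]) = 4.80 + log(0.024/0.12)
pH = 4.80 + (-0.699) = 4.10

pH = 4.10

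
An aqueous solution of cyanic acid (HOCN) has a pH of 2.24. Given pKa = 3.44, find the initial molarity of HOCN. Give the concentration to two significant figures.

C₀ = 9.7 × 10^-2 M

[H+] = 10^(-2.24) = 5.75 × 10^-3 M = x
Ka = 10^(−3.44) = 3.63 × 10^-4
Ka = x²/(C₀ − x) ⇒ C₀ = x + x²/Ka
C₀ = 5.75 × 10^-3 + (5.75 × 10^-3)²/(3.63 × 10^-4) = 9.68 × 10^-2 M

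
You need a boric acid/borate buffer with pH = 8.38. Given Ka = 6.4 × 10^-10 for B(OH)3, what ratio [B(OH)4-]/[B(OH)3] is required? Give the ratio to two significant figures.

pKa = -log(6.4 × 10^-10) = 9.194
pH = pKa + log(r) ⇒ log(r) = 8.38 − 9.194 = -0.814
r = [B(OH)4-]/[B(OH)3] = 10^(-0.814) = 0.153

ratio = 0.15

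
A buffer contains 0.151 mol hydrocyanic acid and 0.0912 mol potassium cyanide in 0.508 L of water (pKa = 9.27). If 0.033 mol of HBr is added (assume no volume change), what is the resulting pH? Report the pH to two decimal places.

pH = 8.77

After neutralization: n(HCN) = 0.184 mol, n(CN-) = 0.0582 mol.
pH = pKa + log([A⁻]/[HA]) = 9.27 + log(0.0582/0.184) = 9.27 -0.500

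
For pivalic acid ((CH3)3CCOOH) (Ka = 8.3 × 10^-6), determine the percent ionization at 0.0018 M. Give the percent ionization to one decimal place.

6.6%

(CH3)3CCOOH ⇌ (CH3)3CCOO- + H+; let x = [H+] at equilibrium.
Solve x² + 8.3e-06x − 1.49e-08 = 0 → x = 1.18 × 10^-4 M
% ionization = x/C₀ × 100% = 1.18 × 10^-4/0.0018 × 100% = 6.6%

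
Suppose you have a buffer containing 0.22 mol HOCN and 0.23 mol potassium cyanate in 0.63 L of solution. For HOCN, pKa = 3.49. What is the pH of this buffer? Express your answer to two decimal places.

pH = 3.51

Henderson–Hasselbalch: pH = pKa + log([OCN-]/[HOCN]) = 3.49 + log(0.23/0.22)
pH = 3.49 + (+0.019) = 3.51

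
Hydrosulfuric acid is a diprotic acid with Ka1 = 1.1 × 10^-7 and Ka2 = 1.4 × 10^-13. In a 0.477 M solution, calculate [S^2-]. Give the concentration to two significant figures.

1.4 × 10^-13 M

First ionization gives [H+] ≈ [HS-] = 2.29 × 10^-4 M.
Second step: Ka2 = [H+][S^2-]/[HS-] ≈ [S^2-] (since [H+] ≈ [HS-]).
So [S^2-] ≈ Ka2.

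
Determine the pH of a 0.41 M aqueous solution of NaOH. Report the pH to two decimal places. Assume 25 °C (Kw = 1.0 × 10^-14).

NaOH is a strong base; [OH-] = 0.41 M.
pOH = -log(0.41) = 0.39
pH = 14.00 - 0.39 = 13.61

pH = 13.61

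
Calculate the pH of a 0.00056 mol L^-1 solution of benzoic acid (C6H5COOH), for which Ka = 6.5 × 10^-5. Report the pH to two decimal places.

C6H5COOH ⇌ C6H5COO- + H+
Ka = x²/(0.00056 − x) = 6.5 × 10^-5
The 5% rule fails; solving x² + Ka·x − Ka·C₀ = 0 exactly:
x = [−6.5e-05 + √(6.5e-05² + 1.46e-07)]/2 = 1.61 × 10^-4 M
pH = −log(1.61 × 10^-4) = 3.79

pH = 3.79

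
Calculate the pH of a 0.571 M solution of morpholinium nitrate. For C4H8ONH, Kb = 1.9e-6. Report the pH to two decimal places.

pH = 4.26

C4H8ONH2+ is the conjugate acid of the weak base C4H8ONH.
Ka = Kw/Kb = 1.0×10^-14 / 1.9 × 10^-6 = 5.26 × 10^-9
Ka = [H+]²/(0.571 − [H+]) = 5.26 × 10^-9
Assume [H+] ≪ 0.571: [H+] ≈ √(5.26 × 10^-9 × 0.571) = 5.48 × 10^-5 M
Check: 0.0096% ionized — well under 5%, approximation valid.
pH = −log[H+] = −log(5.48 × 10^-5) = 4.26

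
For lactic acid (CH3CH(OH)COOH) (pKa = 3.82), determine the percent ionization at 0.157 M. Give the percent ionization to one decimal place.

CH3CH(OH)COOH ⇌ CH3CH(OH)COO- + H+; let x = [H+] at equilibrium.
Ka = 10^(−3.82) = 1.51 × 10^-4
x ≈ √(Ka·C₀) = √(1.51 × 10^-4 × 0.157) = 4.87 × 10^-3 M
Fraction ionized = 4.87 × 10^-3 / 0.157 = 0.0310 → 3.1%

3.1%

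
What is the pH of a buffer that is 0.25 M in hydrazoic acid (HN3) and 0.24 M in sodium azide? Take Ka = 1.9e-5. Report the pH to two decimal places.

pKa = −log(1.9 × 10^-5) = 4.721
pH = pKa + log([A⁻]/[HA]) = 4.721 + log(0.24/0.25)
pH = 4.721 + (-0.018) = 4.70

pH = 4.70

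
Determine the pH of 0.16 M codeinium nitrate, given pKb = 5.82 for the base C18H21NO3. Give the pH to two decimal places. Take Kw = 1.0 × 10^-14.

C18H22NO3+ is the conjugate acid of the weak base C18H21NO3.
Kb = 10^(−5.82) = 1.51 × 10^-6
Ka = Kw/Kb = 1.0×10^-14 / 1.51 × 10^-6 = 6.62 × 10^-9
Let x = [H+] at equilibrium. Ka = x²/(0.16 − x).
Since Ka ≪ C₀, x ≈ √(Ka·C₀) = 3.25 × 10^-5 M.
(x/C₀ = 0.02% < 5%, so the approximation holds.)
pH = −log(3.25 × 10^-5) = 4.49

pH = 4.49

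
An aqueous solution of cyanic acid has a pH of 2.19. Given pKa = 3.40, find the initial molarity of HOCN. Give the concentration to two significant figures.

[H+] = 10^(-2.19) = 6.46 × 10^-3 M = x
Ka = 10^(−3.40) = 3.98 × 10^-4
Ka = x²/(C₀ − x) ⇒ C₀ = x + x²/Ka
C₀ = 6.46 × 10^-3 + (6.46 × 10^-3)²/(3.98 × 10^-4) = 1.11 × 10^-1 M

C₀ = 1.1 × 10^-1 M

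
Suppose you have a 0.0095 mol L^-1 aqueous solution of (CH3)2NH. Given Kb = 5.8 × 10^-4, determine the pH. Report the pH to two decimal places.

pH = 11.32

(CH3)2NH + H2O ⇌ (CH3)2NH2+ + OH-
Let x = [OH-] at equilibrium. Kb = x²/(0.0095 − x).
x is not negligible relative to C₀; solve x² + 0.00058·x − 5.51e-06 = 0.
x = [−0.00058 + √(0.00058² + 2.2e-05)]/2 = 2.08 × 10^-3 M
pOH = 2.68, so pH = 14.00 − pOH = 11.32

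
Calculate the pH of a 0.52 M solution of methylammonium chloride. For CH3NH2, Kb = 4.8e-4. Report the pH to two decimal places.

pH = 5.48

CH3NH3+ is the conjugate acid of the weak base CH3NH2.
Ka = Kw/Kb = 1.0×10^-14 / 4.8 × 10^-4 = 2.08 × 10^-11
Let x = [H+] at equilibrium. Ka = x²/(0.52 − x).
Since Ka ≪ C₀, x ≈ √(Ka·C₀) = 3.29 × 10^-6 M.
(x/C₀ = 0.00063% < 5%, so the approximation holds.)
pH = −log[H+] = −log(3.29 × 10^-6) = 5.48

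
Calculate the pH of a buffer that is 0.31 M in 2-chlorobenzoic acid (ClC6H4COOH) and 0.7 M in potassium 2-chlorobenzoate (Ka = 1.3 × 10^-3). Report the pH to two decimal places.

pKa = −log(1.3 × 10^-3) = 2.886
Henderson–Hasselbalch: pH = pKa + log([ClC6H4COO-]/[ClC6H4COOH]) = 2.886 + log(0.7/0.31)
pH = 2.886 + (+0.354) = 3.24

pH = 3.24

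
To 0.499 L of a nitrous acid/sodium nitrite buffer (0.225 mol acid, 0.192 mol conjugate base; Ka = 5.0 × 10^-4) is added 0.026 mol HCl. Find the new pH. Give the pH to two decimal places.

pH = 3.12

After neutralization: n(HNO2) = 0.251 mol, n(NO2-) = 0.166 mol.
pKa = −log(5.0 × 10^-4) = 3.301
pH = pKa + log([A⁻]/[HA]) = 3.301 + log(0.166/0.251) = 3.301 -0.180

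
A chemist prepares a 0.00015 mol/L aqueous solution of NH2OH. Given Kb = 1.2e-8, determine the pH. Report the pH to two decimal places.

pH = 8.13

NH2OH + H2O ⇌ NH3OH+ + OH-
From the ICE table, Kb = x²/(0.00015 − x) = 1.2 × 10^-8.
Since Kb ≪ C₀, x ≈ √(Kb·C₀) = 1.34 × 10^-6 M.
pOH = 5.87, so pH = 14.00 − pOH = 8.13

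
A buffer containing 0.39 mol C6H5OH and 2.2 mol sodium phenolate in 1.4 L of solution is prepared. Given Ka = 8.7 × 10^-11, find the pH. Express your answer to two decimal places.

pKa = −log(8.7 × 10^-11) = 10.060
Henderson–Hasselbalch: pH = pKa + log([C6H5O-]/[C6H5OH]) = 10.060 + log(2.2/0.39)
pH = 10.060 + (+0.751) = 10.81

pH = 10.81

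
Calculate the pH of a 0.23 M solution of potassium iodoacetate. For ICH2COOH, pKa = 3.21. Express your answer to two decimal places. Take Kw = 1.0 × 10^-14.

pH = 8.29

ICH2COO- is the conjugate base of the weak acid ICH2COOH.
Ka = 10^(−3.21) = 6.17 × 10^-4
Kb = Kw/Ka = 1.0×10^-14 / 6.17 × 10^-4 = 1.62 × 10^-11
Kb = x²/(0.23 − x) = 1.62 × 10^-11
Since Kb ≪ C₀, x ≈ √(Kb·C₀) = 1.93 × 10^-6 M.
Check: 0.00084% ionized — well under 5%, approximation valid.
pOH = 5.71, so pH = 14.00 − pOH = 8.29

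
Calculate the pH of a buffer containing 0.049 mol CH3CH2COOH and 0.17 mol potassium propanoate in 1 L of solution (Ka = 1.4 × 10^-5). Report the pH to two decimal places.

pH = 5.39

pKa = −log(1.4 × 10^-5) = 4.854
pH = pKa + log([A⁻]/[HA]) = 4.854 + log(0.17/0.049)
pH = 4.854 + (+0.540) = 5.39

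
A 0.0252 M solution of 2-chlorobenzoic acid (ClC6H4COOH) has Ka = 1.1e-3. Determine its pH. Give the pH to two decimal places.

pH = 2.32

ClC6H4COOH ⇌ ClC6H4COO- + H+
Ka = x²/(0.0252 − x) = 1.1 × 10^-3
The 5% rule fails; solving x² + Ka·x − Ka·C₀ = 0 exactly:
x = [−0.0011 + √(0.0011² + 0.000111)]/2 = 4.74 × 10^-3 M
pH = −log(4.74 × 10^-3) = 2.32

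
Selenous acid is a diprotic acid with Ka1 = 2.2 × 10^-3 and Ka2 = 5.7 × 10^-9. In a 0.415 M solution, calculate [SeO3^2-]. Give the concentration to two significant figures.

5.7 × 10^-9 M

First ionization gives [H+] ≈ [HSeO3-] = 2.91 × 10^-2 M.
Second step: Ka2 = [H+][SeO3^2-]/[HSeO3-] ≈ [SeO3^2-] (since [H+] ≈ [HSeO3-]).
So [SeO3^2-] ≈ Ka2.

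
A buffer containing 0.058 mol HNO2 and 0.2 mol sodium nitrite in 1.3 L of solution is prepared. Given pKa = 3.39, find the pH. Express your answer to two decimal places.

Henderson–Hasselbalch: pH = pKa + log([NO2-]/[HNO2]) = 3.39 + log(0.2/0.058)
pH = 3.39 + (+0.538) = 3.93

pH = 3.93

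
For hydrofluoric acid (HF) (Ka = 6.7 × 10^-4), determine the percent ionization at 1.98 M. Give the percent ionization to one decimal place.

1.8%

HF ⇌ F- + H+; let x = [H+] at equilibrium.
x ≈ √(Ka·C₀) = √(6.7 × 10^-4 × 1.98) = 3.64 × 10^-2 M
% ionization = x/C₀ × 100% = 3.64 × 10^-2/1.98 × 100% = 1.8%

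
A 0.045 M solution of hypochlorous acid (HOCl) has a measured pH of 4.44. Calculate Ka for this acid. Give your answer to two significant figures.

Ka = 2.9 × 10^-8

[H+] = 10^(-4.44) = 3.63 × 10^-5 M
At equilibrium [HA] = 0.045 − 3.63 × 10^-5 = 4.50 × 10^-2 M
Ka = [H+][A-]/[HA] = (3.63 × 10^-5)² / 4.50 × 10^-2 = 2.9 × 10^-8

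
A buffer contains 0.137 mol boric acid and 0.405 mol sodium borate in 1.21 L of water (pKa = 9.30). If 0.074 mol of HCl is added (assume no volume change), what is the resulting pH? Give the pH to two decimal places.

pH = 9.50

Added H+ converts B(OH)4- to B(OH)3: B(OH)3 → 0.211 mol, B(OH)4- → 0.331 mol.
pH = pKa + log([A⁻]/[HA]) = 9.30 + log(0.331/0.211) = 9.30 +0.196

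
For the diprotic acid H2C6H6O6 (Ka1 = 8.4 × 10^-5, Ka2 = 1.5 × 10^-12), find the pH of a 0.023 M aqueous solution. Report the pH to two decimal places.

pH = 2.87

Since Ka1 ≫ Ka2, the first ionization dominates [H+].
Ka1 = x²/(0.023 − x) = 8.4 × 10^-5
Solving the quadratic: x = (−Ka1 + √(Ka1² + 4·Ka1·C₀))/2 = 1.35 × 10^-3 M
pH = −log(1.35 × 10^-3) = 2.87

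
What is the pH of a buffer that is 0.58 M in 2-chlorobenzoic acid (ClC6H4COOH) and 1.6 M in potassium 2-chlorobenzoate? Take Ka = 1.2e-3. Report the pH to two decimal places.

pH = 3.36

pKa = −log(1.2 × 10^-3) = 2.921
Using pH = pKa + log([base]/[acid]) with [base]/[acid] = 1.6/0.58:
pH = 2.921 + (+0.441) = 3.36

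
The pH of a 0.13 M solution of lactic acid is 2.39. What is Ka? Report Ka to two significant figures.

[H+] = 10^(-2.39) = 4.07 × 10^-3 M
At equilibrium [HA] = 0.13 − 4.07 × 10^-3 = 1.26 × 10^-1 M
Ka = [H+][A-]/[HA] = (4.07 × 10^-3)² / 1.26 × 10^-1 = 1.3 × 10^-4

Ka = 1.3 × 10^-4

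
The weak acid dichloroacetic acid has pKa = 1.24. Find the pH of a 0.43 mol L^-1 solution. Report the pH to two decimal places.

Cl2CHCOOH ⇌ Cl2CHCOO- + H+
Ka = 10^(−1.24) = 5.75 × 10^-2
Let x = [H+] at equilibrium. Ka = x²/(0.43 − x).
The 5% rule fails; solving x² + Ka·x − Ka·C₀ = 0 exactly:
x = (−Ka + √(Ka² + 4·Ka·C₀))/2 = 1.31 × 10^-1 M
pH = −log(1.31 × 10^-1) = 0.88

pH = 0.88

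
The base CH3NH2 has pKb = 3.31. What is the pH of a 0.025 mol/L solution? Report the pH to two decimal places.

pH = 11.51

CH3NH2 + H2O ⇌ CH3NH3+ + OH-
Kb = 10^(−3.31) = 4.90 × 10^-4
Kb = [OH-]²/(0.025 − [OH-]) = 4.90 × 10^-4
Here C₀/Kb ≈ 51, so the small-[OH-] approximation fails. Use the quadratic:
[OH-] = (−Kb + √(Kb² + 4·Kb·C₀))/2 = 3.26 × 10^-3 M
pOH = −log(3.26 × 10^-3) = 2.49; pH = 14.00 − 2.49 = 11.51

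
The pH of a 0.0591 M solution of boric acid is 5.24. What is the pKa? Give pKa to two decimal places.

pKa = 9.25

[H+] = 10^(-5.24) = 5.75 × 10^-6 M
At equilibrium [HA] = 0.0591 − 5.75 × 10^-6 = 5.91 × 10^-2 M
Ka = [H+][A-]/[HA] = (5.75 × 10^-6)² / 5.91 × 10^-2 = 5.59 × 10^-10
pKa = -log(5.59 × 10^-10) = 9.25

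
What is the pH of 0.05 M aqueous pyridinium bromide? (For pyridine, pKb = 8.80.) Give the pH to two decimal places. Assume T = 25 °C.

C5H5NH+ is the conjugate acid of the weak base C5H5N.
Kb = 10^(−8.80) = 1.58 × 10^-9
Ka = Kw/Kb = 1.0×10^-14 / 1.58 × 10^-9 = 6.33 × 10^-6
Ka = [H+]²/(0.05 − [H+]) = 6.33 × 10^-6
Since Ka ≪ C₀, [H+] ≈ √(Ka·C₀) = 5.63 × 10^-4 M.
pH = −log(5.63 × 10^-4) = 3.25

pH = 3.25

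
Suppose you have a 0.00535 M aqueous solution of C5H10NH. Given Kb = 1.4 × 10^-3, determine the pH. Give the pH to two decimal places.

pH = 11.33

C5H10NH + H2O ⇌ C5H10NH2+ + OH-
From the ICE table, Kb = x²/(0.00535 − x) = 1.4 × 10^-3.
The 5% rule fails; solving x² + Kb·x − Kb·C₀ = 0 exactly:
x = (−Kb + √(Kb² + 4·Kb·C₀))/2 = 2.12 × 10^-3 M
pOH = −log(2.12 × 10^-3) = 2.67; pH = 14.00 − 2.67 = 11.33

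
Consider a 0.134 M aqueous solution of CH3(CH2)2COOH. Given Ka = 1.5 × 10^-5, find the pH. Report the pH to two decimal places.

pH = 2.85

CH3(CH2)2COOH ⇌ CH3(CH2)2COO- + H+
Ka = [H+]²/(0.134 − [H+]) = 1.5 × 10^-5
Assume [H+] ≪ 0.134: [H+] ≈ √(1.5 × 10^-5 × 0.134) = 1.42 × 10^-3 M
([H+]/C₀ = 1.1% < 5%, so the approximation holds.)
pH = −log(1.42 × 10^-3) = 2.85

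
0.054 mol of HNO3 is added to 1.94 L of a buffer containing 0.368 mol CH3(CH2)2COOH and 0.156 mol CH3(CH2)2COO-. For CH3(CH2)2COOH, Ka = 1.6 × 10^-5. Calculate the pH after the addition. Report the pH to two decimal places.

Added H+ converts CH3(CH2)2COO- to CH3(CH2)2COOH: CH3(CH2)2COOH → 0.422 mol, CH3(CH2)2COO- → 0.102 mol.
pKa = −log(1.6 × 10^-5) = 4.796
pH = pKa + log(n_CH3(CH2)2COO-/n_CH3(CH2)2COOH) = 4.796 + log(0.102/0.422) = 4.796 + (-0.617)

pH = 4.18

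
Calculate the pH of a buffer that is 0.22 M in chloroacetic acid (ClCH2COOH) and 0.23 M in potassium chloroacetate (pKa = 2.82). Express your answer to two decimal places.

pH = 2.84

Using pH = pKa + log([base]/[acid]) with [base]/[acid] = 0.23/0.22:
pH = 2.82 + (+0.019) = 2.84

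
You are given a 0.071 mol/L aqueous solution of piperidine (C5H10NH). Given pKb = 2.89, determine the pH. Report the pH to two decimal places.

C5H10NH + H2O ⇌ C5H10NH2+ + OH-
Kb = 10^(−2.89) = 1.29 × 10^-3
From the ICE table, Kb = [OH-]²/(0.071 − [OH-]) = 1.29 × 10^-3.
Here C₀/Kb ≈ 55, so the small-[OH-] approximation fails. Use the quadratic:
[OH-] = (−Kb + √(Kb² + 4·Kb·C₀))/2 = 8.95 × 10^-3 M
pOH = −log(8.95 × 10^-3) = 2.05; pH = 14.00 − 2.05 = 11.95

pH = 11.95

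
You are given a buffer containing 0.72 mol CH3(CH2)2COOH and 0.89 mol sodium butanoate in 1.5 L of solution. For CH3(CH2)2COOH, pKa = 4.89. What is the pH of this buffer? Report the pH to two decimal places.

Henderson–Hasselbalch: pH = pKa + log([CH3(CH2)2COO-]/[CH3(CH2)2COOH]) = 4.89 + log(0.89/0.72)
pH = 4.89 + (+0.092) = 4.98

pH = 4.98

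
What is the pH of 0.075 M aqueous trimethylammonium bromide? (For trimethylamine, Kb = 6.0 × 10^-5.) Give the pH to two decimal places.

(CH3)3NH+ is the conjugate acid of the weak base (CH3)3N.
Ka = Kw/Kb = 1.0×10^-14 / 6.0 × 10^-5 = 1.67 × 10^-10
From the ICE table, Ka = [H+]²/(0.075 − [H+]) = 1.67 × 10^-10.
Assume [H+] ≪ 0.075: [H+] ≈ √(1.67 × 10^-10 × 0.075) = 3.54 × 10^-6 M
pH = −log(3.54 × 10^-6) = 5.45

pH = 5.45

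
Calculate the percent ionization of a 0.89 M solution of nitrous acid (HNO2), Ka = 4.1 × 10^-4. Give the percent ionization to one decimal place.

2.1%

HNO2 ⇌ NO2- + H+; let x = [H+] at equilibrium.
x ≈ √(Ka·C₀) = √(4.1 × 10^-4 × 0.89) = 1.91 × 10^-2 M
% ionization = x/C₀ × 100% = 1.91 × 10^-2/0.89 × 100% = 2.1%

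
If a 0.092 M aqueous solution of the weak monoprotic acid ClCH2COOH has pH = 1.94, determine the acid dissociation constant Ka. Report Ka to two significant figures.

Ka = 1.6 × 10^-3

[H+] = 10^(-1.94) = 1.15 × 10^-2 M
At equilibrium [HA] = 0.092 − 1.15 × 10^-2 = 8.05 × 10^-2 M
Ka = [H+][A-]/[HA] = (1.15 × 10^-2)² / 8.05 × 10^-2 = 1.6 × 10^-3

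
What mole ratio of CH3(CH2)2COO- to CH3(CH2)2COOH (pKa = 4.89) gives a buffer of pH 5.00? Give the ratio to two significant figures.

ratio = 1.3

pH = pKa + log(r) ⇒ log(r) = 5.00 − 4.89 = +0.11
r = [CH3(CH2)2COO-]/[CH3(CH2)2COOH] = 10^(+0.11) = 1.29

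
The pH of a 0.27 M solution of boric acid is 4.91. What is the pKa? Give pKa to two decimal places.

[H+] = 10^(-4.91) = 1.23 × 10^-5 M
At equilibrium [HA] = 0.27 − 1.23 × 10^-5 = 2.70 × 10^-1 M
Ka = [H+][A-]/[HA] = (1.23 × 10^-5)² / 2.70 × 10^-1 = 5.60 × 10^-10
pKa = -log(5.60 × 10^-10) = 9.25

pKa = 9.25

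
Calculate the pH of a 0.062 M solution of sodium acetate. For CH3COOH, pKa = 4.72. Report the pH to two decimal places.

CH3COO- is the conjugate base of the weak acid CH3COOH.
Ka = 10^(−4.72) = 1.91 × 10^-5
Kb = Kw/Ka = 1.0×10^-14 / 1.91 × 10^-5 = 5.24 × 10^-10
Kb = x²/(0.062 − x) = 5.24 × 10^-10
Neglecting x in the denominator: x = √(5.24 × 10^-10 × 0.062) = 5.70 × 10^-6 M
Check: 0.0092% ionized — well under 5%, approximation valid.
pOH = −log(5.70 × 10^-6) = 5.24; pH = 14.00 − 5.24 = 8.76

pH = 8.76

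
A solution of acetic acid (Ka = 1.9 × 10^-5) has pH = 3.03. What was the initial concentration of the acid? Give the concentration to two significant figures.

C₀ = 4.7 × 10^-2 M

[H+] = 10^(-3.03) = 9.33 × 10^-4 M = x
Ka = x²/(C₀ − x) ⇒ C₀ = x + x²/Ka
C₀ = 9.33 × 10^-4 + (9.33 × 10^-4)²/(1.9 × 10^-5) = 4.67 × 10^-2 M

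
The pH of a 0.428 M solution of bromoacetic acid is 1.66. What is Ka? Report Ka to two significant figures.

[H+] = 10^(-1.66) = 2.19 × 10^-2 M
At equilibrium [HA] = 0.428 − 2.19 × 10^-2 = 4.06 × 10^-1 M
Ka = [H+][A-]/[HA] = (2.19 × 10^-2)² / 4.06 × 10^-1 = 1.2 × 10^-3

Ka = 1.2 × 10^-3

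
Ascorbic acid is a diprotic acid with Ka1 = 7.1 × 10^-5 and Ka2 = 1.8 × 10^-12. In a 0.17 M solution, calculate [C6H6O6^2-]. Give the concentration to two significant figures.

1.8 × 10^-12 M

First ionization gives [H+] ≈ [HC6H6O6-] = 3.47 × 10^-3 M.
Second step: Ka2 = [H+][C6H6O6^2-]/[HC6H6O6-] ≈ [C6H6O6^2-] (since [H+] ≈ [HC6H6O6-]).
So [C6H6O6^2-] ≈ Ka2.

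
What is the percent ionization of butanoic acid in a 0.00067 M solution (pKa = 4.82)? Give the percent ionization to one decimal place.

13.9%

CH3(CH2)2COOH ⇌ CH3(CH2)2COO- + H+; let x = [H+] at equilibrium.
Ka = 10^(−4.82) = 1.51 × 10^-5
Ka = x²/(C₀ − x); solving the quadratic gives x = 9.33 × 10^-5 M.
Fraction ionized = 9.33 × 10^-5 / 0.00067 = 0.1393 → 13.9%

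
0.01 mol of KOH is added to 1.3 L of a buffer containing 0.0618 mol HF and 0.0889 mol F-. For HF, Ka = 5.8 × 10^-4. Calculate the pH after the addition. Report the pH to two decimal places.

pH = 3.52

OH- converts HF to F-: HF → 0.0518 mol, F- → 0.0989 mol.
pKa = −log(5.8 × 10^-4) = 3.237
pH = pKa + log(n_F-/n_HF) = 3.237 + log(0.0989/0.0518) = 3.237 + (+0.281)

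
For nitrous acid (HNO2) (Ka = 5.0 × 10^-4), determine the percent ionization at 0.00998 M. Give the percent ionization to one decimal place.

20.0%

HNO2 ⇌ NO2- + H+; let x = [H+] at equilibrium.
Ka = x²/(C₀ − x); solving the quadratic gives x = 2.00 × 10^-3 M.
Fraction ionized = 2.00 × 10^-3 / 0.00998 = 0.2004 → 20.0%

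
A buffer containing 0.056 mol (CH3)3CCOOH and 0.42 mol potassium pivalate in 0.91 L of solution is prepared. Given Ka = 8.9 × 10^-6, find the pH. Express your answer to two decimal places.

pKa = −log(8.9 × 10^-6) = 5.051
Henderson–Hasselbalch: pH = pKa + log([(CH3)3CCOO-]/[(CH3)3CCOOH]) = 5.051 + log(0.42/0.056)
pH = 5.051 + (+0.875) = 5.93

pH = 5.93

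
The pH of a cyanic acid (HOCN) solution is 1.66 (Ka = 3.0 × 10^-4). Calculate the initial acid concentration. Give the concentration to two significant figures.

[H+] = 10^(-1.66) = 2.19 × 10^-2 M = x
Ka = x²/(C₀ − x) ⇒ C₀ = x + x²/Ka
C₀ = 2.19 × 10^-2 + (2.19 × 10^-2)²/(3.0 × 10^-4) = 1.62 M

C₀ = 1.6 M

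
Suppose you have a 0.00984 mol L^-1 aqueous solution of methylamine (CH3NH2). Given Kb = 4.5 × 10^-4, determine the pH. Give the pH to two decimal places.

pH = 11.28

CH3NH2 + H2O ⇌ CH3NH3+ + OH-
Kb = [OH-]²/(0.00984 − [OH-]) = 4.5 × 10^-4
The 5% rule fails; solving [OH-]² + Kb·[OH-] − Kb·C₀ = 0 exactly:
[OH-] = (−Kb + √(Kb² + 4·Kb·C₀))/2 = 1.89 × 10^-3 M
pOH = −log(1.89 × 10^-3) = 2.72; pH = 14.00 − 2.72 = 11.28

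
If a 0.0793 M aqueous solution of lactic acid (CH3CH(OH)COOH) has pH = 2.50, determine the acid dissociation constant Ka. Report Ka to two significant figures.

[H+] = 10^(-2.50) = 3.16 × 10^-3 M
At equilibrium [HA] = 0.0793 − 3.16 × 10^-3 = 7.61 × 10^-2 M
Ka = [H+][A-]/[HA] = (3.16 × 10^-3)² / 7.61 × 10^-2 = 1.3 × 10^-4

Ka = 1.3 × 10^-4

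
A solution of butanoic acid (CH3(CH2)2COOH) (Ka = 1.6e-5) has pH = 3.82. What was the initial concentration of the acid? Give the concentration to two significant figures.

[H+] = 10^(-3.82) = 1.51 × 10^-4 M = x
Ka = x²/(C₀ − x) ⇒ C₀ = x + x²/Ka
C₀ = 1.51 × 10^-4 + (1.51 × 10^-4)²/(1.6 × 10^-5) = 1.58 × 10^-3 M

C₀ = 1.6 × 10^-3 M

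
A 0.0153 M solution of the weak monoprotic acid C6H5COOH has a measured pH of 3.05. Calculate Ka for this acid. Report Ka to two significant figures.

[H+] = 10^(-3.05) = 8.91 × 10^-4 M
At equilibrium [HA] = 0.0153 − 8.91 × 10^-4 = 1.44 × 10^-2 M
Ka = [H+][A-]/[HA] = (8.91 × 10^-4)² / 1.44 × 10^-2 = 5.5 × 10^-5

Ka = 5.5 × 10^-5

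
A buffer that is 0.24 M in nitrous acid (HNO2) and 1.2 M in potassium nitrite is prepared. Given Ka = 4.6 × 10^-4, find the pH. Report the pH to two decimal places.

pKa = −log(4.6 × 10^-4) = 3.337
Henderson–Hasselbalch: pH = pKa + log([NO2-]/[HNO2]) = 3.337 + log(1.2/0.24)
pH = 3.337 + (+0.699) = 4.04

pH = 4.04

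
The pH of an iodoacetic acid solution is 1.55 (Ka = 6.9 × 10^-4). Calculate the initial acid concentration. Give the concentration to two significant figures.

C₀ = 1.2 M

[H+] = 10^(-1.55) = 2.82 × 10^-2 M = x
Ka = x²/(C₀ − x) ⇒ C₀ = x + x²/Ka
C₀ = 2.82 × 10^-2 + (2.82 × 10^-2)²/(6.9 × 10^-4) = 1.18 M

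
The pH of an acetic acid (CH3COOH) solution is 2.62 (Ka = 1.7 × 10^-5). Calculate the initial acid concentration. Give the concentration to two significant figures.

C₀ = 3.4 × 10^-1 M

[H+] = 10^(-2.62) = 2.40 × 10^-3 M = x
Ka = x²/(C₀ − x) ⇒ C₀ = x + x²/Ka
C₀ = 2.40 × 10^-3 + (2.40 × 10^-3)²/(1.7 × 10^-5) = 3.41 × 10^-1 M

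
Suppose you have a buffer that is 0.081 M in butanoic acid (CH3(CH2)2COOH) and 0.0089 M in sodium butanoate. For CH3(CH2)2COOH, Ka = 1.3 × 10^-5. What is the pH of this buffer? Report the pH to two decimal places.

pKa = −log(1.3 × 10^-5) = 4.886
Henderson–Hasselbalch: pH = pKa + log([CH3(CH2)2COO-]/[CH3(CH2)2COOH]) = 4.886 + log(0.0089/0.081)
pH = 4.886 + (-0.959) = 3.93

pH = 3.93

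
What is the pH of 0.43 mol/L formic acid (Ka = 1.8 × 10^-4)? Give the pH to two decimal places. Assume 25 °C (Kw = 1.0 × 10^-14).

HCOOH ⇌ HCOO- + H+
Ka = [H+]²/(0.43 − [H+]) = 1.8 × 10^-4
Assume [H+] ≪ 0.43: [H+] ≈ √(1.8 × 10^-4 × 0.43) = 8.80 × 10^-3 M
Check: 2% ionized — well under 5%, approximation valid.
pH = −log[H+] = −log(8.80 × 10^-3) = 2.06

pH = 2.06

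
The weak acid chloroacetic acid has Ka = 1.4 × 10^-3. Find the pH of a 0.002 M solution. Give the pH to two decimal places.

pH = 2.95

ClCH2COOH ⇌ ClCH2COO- + H+
From the ICE table, Ka = x²/(0.002 − x) = 1.4 × 10^-3.
The 5% rule fails; solving x² + Ka·x − Ka·C₀ = 0 exactly:
x = [−0.0014 + √(0.0014² + 1.12e-05)]/2 = 1.11 × 10^-3 M
pH = −log(1.11 × 10^-3) = 2.95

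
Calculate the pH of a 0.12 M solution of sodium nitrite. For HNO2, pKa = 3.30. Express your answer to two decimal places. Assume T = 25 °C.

NO2- is the conjugate base of the weak acid HNO2.
Ka = 10^(−3.30) = 5.01 × 10^-4
Kb = Kw/Ka = 1.0×10^-14 / 5.01 × 10^-4 = 2.00 × 10^-11
Kb = x²/(0.12 − x) = 2.00 × 10^-11
Assume x ≪ 0.12: x ≈ √(2.00 × 10^-11 × 0.12) = 1.55 × 10^-6 M
pOH = −log(1.55 × 10^-6) = 5.81; pH = 14.00 − 5.81 = 8.19

pH = 8.19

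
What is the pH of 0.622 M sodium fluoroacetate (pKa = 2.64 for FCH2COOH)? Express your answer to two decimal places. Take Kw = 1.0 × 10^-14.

FCH2COO- is the conjugate base of the weak acid FCH2COOH.
Ka = 10^(−2.64) = 2.29 × 10^-3
Kb = Kw/Ka = 1.0×10^-14 / 2.29 × 10^-3 = 4.37 × 10^-12
Kb = x²/(0.622 − x) = 4.37 × 10^-12
Neglecting x in the denominator: x = √(4.37 × 10^-12 × 0.622) = 1.65 × 10^-6 M
pOH = −log(1.65 × 10^-6) = 5.78; pH = 14.00 − 5.78 = 8.22

pH = 8.22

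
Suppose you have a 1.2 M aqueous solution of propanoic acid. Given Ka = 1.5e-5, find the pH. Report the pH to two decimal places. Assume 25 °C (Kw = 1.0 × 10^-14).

CH3CH2COOH ⇌ CH3CH2COO- + H+
Let x = [H+] at equilibrium. Ka = x²/(1.2 − x).
Neglecting x in the denominator: x = √(1.5 × 10^-5 × 1.2) = 4.24 × 10^-3 M
Check: 0.35% ionized — well under 5%, approximation valid.
pH = −log[H+] = −log(4.24 × 10^-3) = 2.37

pH = 2.37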